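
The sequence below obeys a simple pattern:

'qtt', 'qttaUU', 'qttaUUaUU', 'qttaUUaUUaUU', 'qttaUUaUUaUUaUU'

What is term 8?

qttaUUaUUaUUaUUaUUaUUaUU

Every step adds aUU to the end: s(k+1) = s(k)·aUU.
From qttaUUaUUaUUaUU, 3 further steps: qttaUUaUUaUUaUU → qttaUUaUUaUUaUUaUU → qttaUUaUUaUUaUUaUUaUU → (answer).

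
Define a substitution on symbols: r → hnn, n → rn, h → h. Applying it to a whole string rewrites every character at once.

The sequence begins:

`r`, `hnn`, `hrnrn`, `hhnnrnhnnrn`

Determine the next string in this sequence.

hhrnrnhnnrnhrnrnhnnrn

Expanding hhnnrnhnnrn: h→h, h→h, n→rn, n→rn, r→hnn, n→rn, h→h, n→rn, n→rn, r→hnn, n→rn. Concatenated: h h rn rn hnn rn h rn rn hnn rn.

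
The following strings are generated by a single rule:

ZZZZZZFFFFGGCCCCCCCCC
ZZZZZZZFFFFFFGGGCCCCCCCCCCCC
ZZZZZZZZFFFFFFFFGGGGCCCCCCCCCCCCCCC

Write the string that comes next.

Term n consists of n+3 Z's, followed by 2n-2 F's, followed by n-1 G's, followed by 3n C's, where the shown terms are n = 3, 4, 5.
Setting n = 6 gives 9, 10, 5, 18 characters in each block.

ZZZZZZZZZFFFFFFFFFFGGGGGCCCCCCCCCCCCCCCCCC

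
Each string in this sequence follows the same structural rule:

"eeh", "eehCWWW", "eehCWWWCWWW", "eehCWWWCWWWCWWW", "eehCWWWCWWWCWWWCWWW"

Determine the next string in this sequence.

Each term is the previous one with CWWW appended.
Applying this once more to eehCWWWCWWWCWWWCWWW:

eehCWWWCWWWCWWWCWWWCWWW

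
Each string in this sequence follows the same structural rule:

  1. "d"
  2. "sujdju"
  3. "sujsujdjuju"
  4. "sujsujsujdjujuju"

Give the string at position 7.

Each term wraps the previous one in suj on the left and ju on the right.
From sujsujsujdjujuju, 3 further steps: sujsujsujdjujuju → sujsujsujsujdjujujuju → sujsujsujsujsujdjujujujuju → (answer).

sujsujsujsujsujsujdjujujujujuju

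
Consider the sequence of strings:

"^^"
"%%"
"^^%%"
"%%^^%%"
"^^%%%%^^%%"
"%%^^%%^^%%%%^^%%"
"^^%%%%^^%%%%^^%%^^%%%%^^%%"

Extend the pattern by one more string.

%%^^%%^^%%%%^^%%^^%%%%^^%%%%^^%%^^%%%%^^%%

From term 3 onward, concatenate the second-to-last term with the last: ^^·%% = ^^%%, %%·^^%% = %%^^%%, …
Continuing: %%^^%%^^%%%%^^%% · ^^%%%%^^%%%%^^%%^^%%%%^^%% gives term 8.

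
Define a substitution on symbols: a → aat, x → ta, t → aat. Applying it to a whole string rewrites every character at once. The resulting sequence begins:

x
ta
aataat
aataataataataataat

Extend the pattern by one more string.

aataataataataataataataataataataataataataataataataataat

φ(aataataataataataat) expands symbol-by-symbol to aat aat aat aat aat aat aat aat aat aat aat aat aat aat aat aat aat aat; joining the 18 pieces gives the next term.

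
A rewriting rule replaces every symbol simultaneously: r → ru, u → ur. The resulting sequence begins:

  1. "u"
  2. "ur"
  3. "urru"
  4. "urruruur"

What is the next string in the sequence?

urruruurruururru

Expanding urruruur: u→ur, r→ru, r→ru, u→ur, r→ru, u→ur, u→ur, r→ru. Concatenated: ur ru ru ur ru ur ur ru.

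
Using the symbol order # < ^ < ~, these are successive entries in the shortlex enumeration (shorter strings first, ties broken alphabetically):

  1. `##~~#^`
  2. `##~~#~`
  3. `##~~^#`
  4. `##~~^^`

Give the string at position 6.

Advancing 2 positions from ##~~^^ through ##~~^^ → ##~~^~ reaches term 6.

##~~~#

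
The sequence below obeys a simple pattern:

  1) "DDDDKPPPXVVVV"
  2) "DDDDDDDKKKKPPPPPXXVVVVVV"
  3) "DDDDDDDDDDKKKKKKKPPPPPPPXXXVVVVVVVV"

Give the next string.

The n-th term is 3n+1 D's then 3n-2 K's then 2n+1 P's then n X's then 2n+2 V's (n = 1, 2, …).
For the next term, n = 4, so the run lengths are 13, 10, 9, 4, 10.

DDDDDDDDDDDDDKKKKKKKKKKPPPPPPPPPXXXXVVVVVVVVVV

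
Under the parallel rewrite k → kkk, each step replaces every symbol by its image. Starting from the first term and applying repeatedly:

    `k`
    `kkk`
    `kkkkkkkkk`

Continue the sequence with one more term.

kkkkkkkkkkkkkkkkkkkkkkkkkkk

Expanding kkkkkkkkk: k→kkk, k→kkk, k→kkk, k→kkk, k→kkk, k→kkk, k→kkk, k→kkk, k→kkk. Concatenated: kkk kkk kkk kkk kkk kkk kkk kkk kkk.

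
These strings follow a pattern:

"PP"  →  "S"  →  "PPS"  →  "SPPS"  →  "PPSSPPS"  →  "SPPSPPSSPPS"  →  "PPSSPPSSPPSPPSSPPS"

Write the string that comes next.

This is a Fibonacci-style word recurrence s(k) = s(k−2)·s(k−1): e.g. PP·S = PPS.
So term 8 is SPPSPPSSPPS·PPSSPPSSPPSPPSSPPS.

SPPSPPSSPPSPPSSPPSSPPSPPSSPPS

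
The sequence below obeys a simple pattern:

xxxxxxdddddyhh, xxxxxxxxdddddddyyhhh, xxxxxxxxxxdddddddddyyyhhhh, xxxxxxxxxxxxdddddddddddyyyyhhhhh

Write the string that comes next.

The n-th term is 2n+2 x's then 2n+1 d's then n-1 y's then n h's, where the shown terms are n = 2, 3, 4, 5.
At n = 6 the blocks have lengths 14, 13, 5, 6.

xxxxxxxxxxxxxxdddddddddddddyyyyyhhhhhh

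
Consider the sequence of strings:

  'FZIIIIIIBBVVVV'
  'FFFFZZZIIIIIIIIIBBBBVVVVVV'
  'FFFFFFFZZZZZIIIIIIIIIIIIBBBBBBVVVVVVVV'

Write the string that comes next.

FFFFFFFFFFZZZZZZZIIIIIIIIIIIIIIIBBBBBBBBVVVVVVVVVV

Term n consists of 3n-2 F's, followed by 2n-1 Z's, followed by 3n+3 I's, followed by 2n B's, followed by 2n+2 V's (n = 1, 2, …).
Setting n = 4 gives 10, 7, 15, 8, 10 characters in each block.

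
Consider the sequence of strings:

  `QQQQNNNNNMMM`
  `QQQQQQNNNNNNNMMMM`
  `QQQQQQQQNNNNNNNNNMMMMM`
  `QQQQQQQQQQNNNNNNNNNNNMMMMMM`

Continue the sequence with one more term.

QQQQQQQQQQQQNNNNNNNNNNNNNMMMMMMM

Reading off run lengths: Q runs 4, 6, 8, 10; N runs 5, 7, 9, 11; M runs 3, 4, 5, 6 — each is linear in n, where the shown terms are n = 2, 3, 4, 5.
Setting n = 6 gives 12, 13, 7 characters in each block.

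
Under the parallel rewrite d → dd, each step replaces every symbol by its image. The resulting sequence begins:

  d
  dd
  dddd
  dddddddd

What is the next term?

Rewriting each symbol of dddddddd: d→dd, d→dd, d→dd, d→dd, d→dd, d→dd, d→dd, d→dd, which concatenates to dd dd dd dd dd dd dd dd.

dddddddddddddddd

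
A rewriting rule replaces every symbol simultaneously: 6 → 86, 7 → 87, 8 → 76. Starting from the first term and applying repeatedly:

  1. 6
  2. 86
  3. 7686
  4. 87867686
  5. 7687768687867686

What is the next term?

Replace each of the 16 characters of 7687768687867686 in place — 87 86 76 87 87 86 76 86 76 87 76 86 87 86 76 86 — and concatenate.

87867687878676867687768687867686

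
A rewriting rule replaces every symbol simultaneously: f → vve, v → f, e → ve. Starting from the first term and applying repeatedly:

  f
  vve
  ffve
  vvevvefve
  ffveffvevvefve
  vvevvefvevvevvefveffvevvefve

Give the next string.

φ(vvevvefvevvevvefveffvevvefve) expands symbol-by-symbol to f f ve f f ve vve f ve f f ve f f ve vve f ve vve vve f ve f f ve vve f ve; joining the 28 pieces gives the next term.

ffveffvevvefveffveffvevvefvevvevvefveffvevvefve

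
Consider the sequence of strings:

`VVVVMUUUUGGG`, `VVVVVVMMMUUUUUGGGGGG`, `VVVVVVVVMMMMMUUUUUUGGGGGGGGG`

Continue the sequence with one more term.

VVVVVVVVVVMMMMMMMUUUUUUUGGGGGGGGGGGG

Reading off run lengths: V runs 4, 6, 8; M runs 1, 3, 5; U runs 4, 5, 6; G runs 3, 6, 9 — each is linear in n (n = 1, 2, …).
For the next term, n = 4, so the run lengths are 10, 7, 7, 12.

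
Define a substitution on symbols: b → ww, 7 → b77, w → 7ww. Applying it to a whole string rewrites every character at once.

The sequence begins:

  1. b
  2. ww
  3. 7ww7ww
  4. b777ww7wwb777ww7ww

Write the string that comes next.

Rewriting the 18 symbols of b777ww7wwb777ww7ww one by one yields ww b77 b77 b77 7ww 7ww b77 7ww 7ww ww b77 b77 b77 7ww 7ww b77 7ww 7ww; concatenated:

wwb77b77b777ww7wwb777ww7wwwwb77b77b777ww7wwb777ww7ww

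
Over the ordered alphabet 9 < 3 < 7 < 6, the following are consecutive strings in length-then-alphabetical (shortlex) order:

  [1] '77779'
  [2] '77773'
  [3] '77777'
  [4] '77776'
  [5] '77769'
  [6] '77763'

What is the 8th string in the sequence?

Advancing 2 positions from 77763 through 77763 → 77767 reaches term 8.

77766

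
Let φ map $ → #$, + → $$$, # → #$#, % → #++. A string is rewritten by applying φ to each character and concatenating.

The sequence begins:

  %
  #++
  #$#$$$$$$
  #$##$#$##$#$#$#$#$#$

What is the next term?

Rewriting the 20 symbols of #$##$#$##$#$#$#$#$#$ one by one yields #$# #$ #$# #$# #$ #$# #$ #$# #$# #$ #$# #$ #$# #$ #$# #$ #$# #$ #$# #$; concatenated:

#$##$#$##$##$#$##$#$##$##$#$##$#$##$#$##$#$##$#$##$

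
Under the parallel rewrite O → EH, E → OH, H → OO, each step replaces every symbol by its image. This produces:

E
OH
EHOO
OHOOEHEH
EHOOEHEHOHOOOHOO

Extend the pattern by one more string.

OHOOEHEHOHOOOHOOEHOOEHEHEHOOEHEH

Applying the rule to each of the 16 symbols of EHOOEHEHOHOOOHOO gives the pieces OH OO EH EH OH OO OH OO EH OO EH EH EH OO EH EH, which concatenate to the answer.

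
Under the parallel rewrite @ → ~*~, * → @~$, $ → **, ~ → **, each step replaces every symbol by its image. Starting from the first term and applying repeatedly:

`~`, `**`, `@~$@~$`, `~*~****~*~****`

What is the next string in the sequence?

**@~$**@~$@~$@~$@~$**@~$**@~$@~$@~$@~$

Replace each of the 14 characters of ~*~****~*~**** in place — ** @~$ ** @~$ @~$ @~$ @~$ ** @~$ ** @~$ @~$ @~$ @~$ — and concatenate.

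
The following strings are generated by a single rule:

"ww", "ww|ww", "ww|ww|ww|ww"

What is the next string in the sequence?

ww|ww|ww|ww|ww|ww|ww|ww

Every step duplicates the string with '|' between the halves.
So the next term is two copies of ww|ww|ww|ww with '|' between the halves.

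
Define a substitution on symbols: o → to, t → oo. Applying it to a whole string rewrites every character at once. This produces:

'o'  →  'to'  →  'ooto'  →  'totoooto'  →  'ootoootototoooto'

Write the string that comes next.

Replace each of the 16 characters of ootoootototoooto in place — to to oo to to to oo to oo to oo to to to oo to — and concatenate.

totoootototoootoootoootototoooto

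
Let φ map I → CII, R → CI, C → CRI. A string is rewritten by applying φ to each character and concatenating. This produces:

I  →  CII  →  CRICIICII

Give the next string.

Expanding CRICIICII: C→CRI, R→CI, I→CII, C→CRI, I→CII, I→CII, C→CRI, I→CII, I→CII. Concatenated: CRI CI CII CRI CII CII CRI CII CII.

CRICICIICRICIICIICRICIICII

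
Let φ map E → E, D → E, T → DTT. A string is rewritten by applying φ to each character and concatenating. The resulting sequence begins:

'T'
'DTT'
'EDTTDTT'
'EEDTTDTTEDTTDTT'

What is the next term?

Replace each of the 15 characters of EEDTTDTTEDTTDTT in place — E E E DTT DTT E DTT DTT E E DTT DTT E DTT DTT — and concatenate.

EEEDTTDTTEDTTDTTEEDTTDTTEDTTDTT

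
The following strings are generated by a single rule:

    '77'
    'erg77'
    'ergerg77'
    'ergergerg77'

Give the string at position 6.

ergergergergerg77

Each term is the previous one with erg prepended.
From ergergerg77, 2 further steps: ergergerg77 → ergergergerg77 → (answer).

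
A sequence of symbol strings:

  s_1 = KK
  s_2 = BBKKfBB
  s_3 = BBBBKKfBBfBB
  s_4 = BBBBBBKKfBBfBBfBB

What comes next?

BBBBBBBBKKfBBfBBfBBfBB

Every step adds BB to the front and fBB to the end of the previous string.
So the next term is BB·BBBBBBKKfBBfBBfBB·fBB.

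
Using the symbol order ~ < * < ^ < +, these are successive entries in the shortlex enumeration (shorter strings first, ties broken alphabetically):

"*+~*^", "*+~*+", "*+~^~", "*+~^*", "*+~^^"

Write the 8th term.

*+~+*

Continuing the enumeration 3 steps past *+~^^: *+~^^ → *+~^+ → *+~+~ → (answer).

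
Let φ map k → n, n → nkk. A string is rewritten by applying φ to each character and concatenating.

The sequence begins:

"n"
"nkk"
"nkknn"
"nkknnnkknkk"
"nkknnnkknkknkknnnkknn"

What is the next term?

nkknnnkknkknkknnnkknnnkknnnkknkknkknnnkknkk

φ(nkknnnkknkknkknnnkknn) expands symbol-by-symbol to nkk n n nkk nkk nkk n n nkk n n nkk n n nkk nkk nkk n n nkk nkk; joining the 21 pieces gives the next term.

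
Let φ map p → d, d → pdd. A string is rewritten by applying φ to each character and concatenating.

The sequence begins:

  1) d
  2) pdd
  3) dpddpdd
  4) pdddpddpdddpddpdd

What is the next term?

dpddpddpdddpddpdddpddpddpdddpddpdddpddpdd

Replace each of the 17 characters of pdddpddpdddpddpdd in place — d pdd pdd pdd d pdd pdd d pdd pdd pdd d pdd pdd d pdd pdd — and concatenate.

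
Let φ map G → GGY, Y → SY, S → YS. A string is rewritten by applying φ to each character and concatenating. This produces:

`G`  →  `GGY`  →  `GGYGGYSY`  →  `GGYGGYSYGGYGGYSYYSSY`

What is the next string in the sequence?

φ(GGYGGYSYGGYGGYSYYSSY) expands symbol-by-symbol to GGY GGY SY GGY GGY SY YS SY GGY GGY SY GGY GGY SY YS SY SY YS YS SY; joining the 20 pieces gives the next term.

GGYGGYSYGGYGGYSYYSSYGGYGGYSYGGYGGYSYYSSYSYYSYSSY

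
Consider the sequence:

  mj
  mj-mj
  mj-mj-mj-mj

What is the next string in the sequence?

s(k+1) = s(k)·-·s(k) — each term doubles the last with '-' between the halves.
Doubling mj-mj-mj-mj with '-' between the halves:

mj-mj-mj-mj-mj-mj-mj-mj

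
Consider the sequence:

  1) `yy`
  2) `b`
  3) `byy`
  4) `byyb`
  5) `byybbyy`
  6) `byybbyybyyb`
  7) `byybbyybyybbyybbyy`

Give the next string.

From term 3 onward, concatenate the last term with the second-to-last: b·yy = byy, byy·b = byyb, …
So term 8 is byybbyybyybbyybbyy·byybbyybyyb.

byybbyybyybbyybbyybyybbyybyyb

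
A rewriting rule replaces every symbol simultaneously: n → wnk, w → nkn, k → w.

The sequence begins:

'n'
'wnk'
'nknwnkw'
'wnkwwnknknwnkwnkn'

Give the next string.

nknwnkwnknnknwnkwwnkwwnknknwnkwnknwnkwwnk

Applying the rule to each of the 17 symbols of wnkwwnknknwnkwnkn gives the pieces nkn wnk w nkn nkn wnk w wnk w wnk nkn wnk w nkn wnk w wnk, which concatenate to the answer.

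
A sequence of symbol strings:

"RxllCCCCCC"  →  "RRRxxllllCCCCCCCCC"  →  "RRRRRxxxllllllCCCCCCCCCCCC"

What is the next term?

RRRRRRRxxxxllllllllCCCCCCCCCCCCCCC

Each string has the form R^{2n-1} x^{n} l^{2n} C^{3n+3} (n = 1, 2, …).
At n = 4 the blocks have lengths 7, 4, 8, 15.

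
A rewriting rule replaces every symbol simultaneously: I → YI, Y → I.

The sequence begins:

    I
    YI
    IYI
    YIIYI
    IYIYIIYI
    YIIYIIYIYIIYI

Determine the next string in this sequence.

IYIYIIYIYIIYIIYIYIIYI

Replace each of the 13 characters of YIIYIIYIYIIYI in place — I YI YI I YI YI I YI I YI YI I YI — and concatenate.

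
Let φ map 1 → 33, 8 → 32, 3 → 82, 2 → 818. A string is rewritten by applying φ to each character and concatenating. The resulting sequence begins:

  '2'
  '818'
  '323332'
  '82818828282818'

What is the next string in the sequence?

φ(82818828282818) expands symbol-by-symbol to 32 818 32 33 32 32 818 32 818 32 818 32 33 32; joining the 14 pieces gives the next term.

32818323332328183281832818323332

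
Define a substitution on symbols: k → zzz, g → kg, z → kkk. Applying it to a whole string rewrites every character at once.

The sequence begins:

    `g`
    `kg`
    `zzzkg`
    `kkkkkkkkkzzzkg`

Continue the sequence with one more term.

Rewriting the 14 symbols of kkkkkkkkkzzzkg one by one yields zzz zzz zzz zzz zzz zzz zzz zzz zzz kkk kkk kkk zzz kg; concatenated:

zzzzzzzzzzzzzzzzzzzzzzzzzzzkkkkkkkkkzzzkg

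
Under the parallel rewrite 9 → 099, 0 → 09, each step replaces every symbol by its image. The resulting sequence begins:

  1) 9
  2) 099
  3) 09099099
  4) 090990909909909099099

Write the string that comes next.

0909909099099090990909909909099099090990909909909099099

φ(090990909909909099099) expands symbol-by-symbol to 09 099 09 099 099 09 099 09 099 099 09 099 099 09 099 09 099 099 09 099 099; joining the 21 pieces gives the next term.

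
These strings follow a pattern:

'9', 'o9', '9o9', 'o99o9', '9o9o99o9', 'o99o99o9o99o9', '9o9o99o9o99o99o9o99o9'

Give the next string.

o99o99o9o99o99o9o99o9o99o99o9o99o9

This is a Fibonacci-style word recurrence s(k) = s(k−2)·s(k−1): e.g. 9·o9 = 9o9.
The next term joins o99o99o9o99o9 and 9o9o99o9o99o99o9o99o9.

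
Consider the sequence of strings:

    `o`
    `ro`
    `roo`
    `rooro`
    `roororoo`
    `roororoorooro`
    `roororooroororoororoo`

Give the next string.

Each term (from the third on) is the previous term followed by the one before it: term 3 = ro·o = roo.
So term 8 is roororooroororoororoo·roororoorooro.

roororooroororoororooroororoorooro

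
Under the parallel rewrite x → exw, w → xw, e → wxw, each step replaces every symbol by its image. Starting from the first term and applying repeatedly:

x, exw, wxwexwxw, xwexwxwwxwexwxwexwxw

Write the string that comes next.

Replace each of the 20 characters of xwexwxwwxwexwxwexwxw in place — exw xw wxw exw xw exw xw xw exw xw wxw exw xw exw xw wxw exw xw exw xw — and concatenate.

exwxwwxwexwxwexwxwxwexwxwwxwexwxwexwxwwxwexwxwexwxw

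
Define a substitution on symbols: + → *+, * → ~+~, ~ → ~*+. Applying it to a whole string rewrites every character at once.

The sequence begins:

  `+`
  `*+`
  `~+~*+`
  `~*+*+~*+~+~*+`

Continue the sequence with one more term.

Rewriting the 13 symbols of ~*+*+~*+~+~*+ one by one yields ~*+ ~+~ *+ ~+~ *+ ~*+ ~+~ *+ ~*+ *+ ~*+ ~+~ *+; concatenated:

~*+~+~*+~+~*+~*+~+~*+~*+*+~*+~+~*+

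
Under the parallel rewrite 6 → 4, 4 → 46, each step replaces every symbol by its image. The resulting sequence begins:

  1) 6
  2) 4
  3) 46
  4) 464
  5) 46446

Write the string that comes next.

46446464

Expanding 46446: 4→46, 6→4, 4→46, 4→46, 6→4. Concatenated: 46 4 46 46 4.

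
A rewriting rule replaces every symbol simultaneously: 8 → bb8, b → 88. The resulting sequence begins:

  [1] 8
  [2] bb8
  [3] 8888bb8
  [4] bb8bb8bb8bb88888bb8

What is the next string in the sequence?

8888bb88888bb88888bb88888bb8bb8bb8bb8bb88888bb8

φ(bb8bb8bb8bb88888bb8) expands symbol-by-symbol to 88 88 bb8 88 88 bb8 88 88 bb8 88 88 bb8 bb8 bb8 bb8 bb8 88 88 bb8; joining the 19 pieces gives the next term.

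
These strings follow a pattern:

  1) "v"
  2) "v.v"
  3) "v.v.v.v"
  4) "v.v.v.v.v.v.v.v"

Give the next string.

v.v.v.v.v.v.v.v.v.v.v.v.v.v.v.v

s(k+1) = s(k)·.·s(k) — each term doubles the last with '.' between the halves.
One more doubling of v.v.v.v.v.v.v.v gives the answer.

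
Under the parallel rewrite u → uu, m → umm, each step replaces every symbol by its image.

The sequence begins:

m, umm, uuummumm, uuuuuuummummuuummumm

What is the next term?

Applying the rule to each of the 20 symbols of uuuuuuummummuuummumm gives the pieces uu uu uu uu uu uu uu umm umm uu umm umm uu uu uu umm umm uu umm umm, which concatenate to the answer.

uuuuuuuuuuuuuuummummuuummummuuuuuuummummuuummumm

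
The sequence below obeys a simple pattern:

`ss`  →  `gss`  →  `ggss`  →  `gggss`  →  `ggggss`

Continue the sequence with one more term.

gggggss

Each term is the previous one with g prepended.
One more step from ggggss gives the answer.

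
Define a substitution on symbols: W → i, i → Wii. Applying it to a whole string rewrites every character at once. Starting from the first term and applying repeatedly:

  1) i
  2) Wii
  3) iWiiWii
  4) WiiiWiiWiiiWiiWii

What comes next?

iWiiWiiWiiiWiiWiiiWiiWiiWiiiWiiWiiiWiiWii

φ(WiiiWiiWiiiWiiWii) expands symbol-by-symbol to i Wii Wii Wii i Wii Wii i Wii Wii Wii i Wii Wii i Wii Wii; joining the 17 pieces gives the next term.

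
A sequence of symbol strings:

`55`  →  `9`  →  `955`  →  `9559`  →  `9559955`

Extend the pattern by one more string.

95599559559

This is a Fibonacci-style word recurrence s(k) = s(k−1)·s(k−2): e.g. 9·55 = 955.
So term 6 is 9559955·9559.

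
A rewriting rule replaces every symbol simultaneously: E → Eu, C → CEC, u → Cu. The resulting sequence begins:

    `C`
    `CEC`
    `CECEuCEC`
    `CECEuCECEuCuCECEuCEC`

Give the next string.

CECEuCECEuCuCECEuCECEuCuCECCuCECEuCECEuCuCECEuCEC

Replace each of the 20 characters of CECEuCECEuCuCECEuCEC in place — CEC Eu CEC Eu Cu CEC Eu CEC Eu Cu CEC Cu CEC Eu CEC Eu Cu CEC Eu CEC — and concatenate.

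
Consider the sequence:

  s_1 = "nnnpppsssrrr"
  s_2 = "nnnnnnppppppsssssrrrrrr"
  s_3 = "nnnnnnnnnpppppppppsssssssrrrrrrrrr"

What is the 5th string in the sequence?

nnnnnnnnnnnnnnnpppppppppppppppsssssssssssrrrrrrrrrrrrrrr

Reading off run lengths: n runs 3, 6, 9; p runs 3, 6, 9; s runs 3, 5, 7; r runs 3, 6, 9 — each is linear in n (n = 1, 2, …).
For term 5, n = 5, so the run lengths are 15, 15, 11, 15.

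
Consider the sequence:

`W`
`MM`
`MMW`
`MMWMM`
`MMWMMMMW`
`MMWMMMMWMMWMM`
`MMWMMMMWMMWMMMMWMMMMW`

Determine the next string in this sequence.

MMWMMMMWMMWMMMMWMMMMWMMWMMMMWMMWMM

From term 3 onward, concatenate the last term with the second-to-last: MM·W = MMW, MMW·MM = MMWMM, …
So term 8 is MMWMMMMWMMWMMMMWMMMMW·MMWMMMMWMMWMM.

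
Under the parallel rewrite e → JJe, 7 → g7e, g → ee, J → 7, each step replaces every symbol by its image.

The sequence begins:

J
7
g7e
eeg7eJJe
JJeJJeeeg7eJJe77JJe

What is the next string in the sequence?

77JJe77JJeJJeJJeeeg7eJJe77JJeg7eg7e77JJe

Applying the rule to each of the 19 symbols of JJeJJeeeg7eJJe77JJe gives the pieces 7 7 JJe 7 7 JJe JJe JJe ee g7e JJe 7 7 JJe g7e g7e 7 7 JJe, which concatenate to the answer.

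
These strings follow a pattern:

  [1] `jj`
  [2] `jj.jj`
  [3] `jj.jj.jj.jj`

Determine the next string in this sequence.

jj.jj.jj.jj.jj.jj.jj.jj

s(k+1) = s(k)·.·s(k) — each term doubles the last with '.' between the halves.
One more doubling of jj.jj.jj.jj gives the answer.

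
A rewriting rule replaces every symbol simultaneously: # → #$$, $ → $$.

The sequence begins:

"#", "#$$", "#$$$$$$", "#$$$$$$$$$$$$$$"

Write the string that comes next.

Replace each of the 15 characters of #$$$$$$$$$$$$$$ in place — #$$ $$ $$ $$ $$ $$ $$ $$ $$ $$ $$ $$ $$ $$ $$ — and concatenate.

#$$$$$$$$$$$$$$$$$$$$$$$$$$$$$$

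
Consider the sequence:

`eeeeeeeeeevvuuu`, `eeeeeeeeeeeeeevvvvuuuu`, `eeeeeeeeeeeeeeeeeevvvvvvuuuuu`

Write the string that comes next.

eeeeeeeeeeeeeeeeeeeeeevvvvvvvvuuuuuu

Reading off run lengths: e runs 10, 14, 18; v runs 2, 4, 6; u runs 3, 4, 5 — each is linear in n, where the shown terms are n = 2, 3, 4.
Setting n = 5 gives 22, 8, 6 characters in each block.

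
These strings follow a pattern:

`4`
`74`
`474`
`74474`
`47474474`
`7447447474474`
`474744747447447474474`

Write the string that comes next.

7447447474474474744747447447474474

From term 3 onward, concatenate the second-to-last term with the last: 4·74 = 474, 74·474 = 74474, …
Continuing: 7447447474474 · 474744747447447474474 gives term 8.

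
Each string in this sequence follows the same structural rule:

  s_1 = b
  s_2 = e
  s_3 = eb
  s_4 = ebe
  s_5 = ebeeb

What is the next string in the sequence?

ebeebebe

From term 3 onward, concatenate the last term with the second-to-last: e·b = eb, eb·e = ebe, …
The next term joins ebeeb and ebe.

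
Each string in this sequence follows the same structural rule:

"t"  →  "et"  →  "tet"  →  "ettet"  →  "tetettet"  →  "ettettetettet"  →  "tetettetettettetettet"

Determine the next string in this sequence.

ettettetettettetettetettettetettet

From term 3 onward, concatenate the second-to-last term with the last: t·et = tet, et·tet = ettet, …
Continuing: ettettetettet · tetettetettettetettet gives term 8.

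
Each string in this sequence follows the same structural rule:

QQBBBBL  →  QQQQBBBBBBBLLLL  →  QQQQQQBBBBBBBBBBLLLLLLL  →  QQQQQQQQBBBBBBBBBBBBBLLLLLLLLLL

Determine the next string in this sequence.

QQQQQQQQQQBBBBBBBBBBBBBBBBLLLLLLLLLLLLL

Reading off run lengths: Q runs 2, 4, 6, 8; B runs 4, 7, 10, 13; L runs 1, 4, 7, 10 — each is linear in n (n = 1, 2, …).
At n = 5 the blocks have lengths 10, 16, 13.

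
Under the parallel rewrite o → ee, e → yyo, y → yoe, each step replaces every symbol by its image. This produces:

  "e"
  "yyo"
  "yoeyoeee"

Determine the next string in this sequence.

yoeeeyyoyoeeeyyoyyoyyo

Rewriting each symbol of yoeyoeee: y→yoe, o→ee, e→yyo, y→yoe, o→ee, e→yyo, e→yyo, e→yyo, which concatenates to yoe ee yyo yoe ee yyo yyo yyo.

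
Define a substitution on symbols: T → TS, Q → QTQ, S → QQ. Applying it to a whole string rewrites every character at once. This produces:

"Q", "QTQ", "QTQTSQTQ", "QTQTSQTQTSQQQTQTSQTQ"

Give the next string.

Applying the rule to each of the 20 symbols of QTQTSQTQTSQQQTQTSQTQ gives the pieces QTQ TS QTQ TS QQ QTQ TS QTQ TS QQ QTQ QTQ QTQ TS QTQ TS QQ QTQ TS QTQ, which concatenate to the answer.

QTQTSQTQTSQQQTQTSQTQTSQQQTQQTQQTQTSQTQTSQQQTQTSQTQ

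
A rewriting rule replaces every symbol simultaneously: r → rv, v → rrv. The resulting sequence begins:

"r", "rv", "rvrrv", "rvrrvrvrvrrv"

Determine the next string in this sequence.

rvrrvrvrvrrvrvrrvrvrrvrvrvrrv

Apply φ to rvrrvrvrvrrv symbol by symbol: r→rv, v→rrv, r→rv, r→rv, v→rrv, r→rv, v→rrv, r→rv, v→rrv, r→rv, r→rv, v→rrv; joined: rv rrv rv rv rrv rv rrv rv rrv rv rv rrv.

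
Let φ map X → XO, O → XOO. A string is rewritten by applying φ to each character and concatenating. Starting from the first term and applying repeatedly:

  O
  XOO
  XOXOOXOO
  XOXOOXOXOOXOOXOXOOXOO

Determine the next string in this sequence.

XOXOOXOXOOXOOXOXOOXOXOOXOOXOXOOXOOXOXOOXOXOOXOOXOXOOXOO

φ(XOXOOXOXOOXOOXOXOOXOO) expands symbol-by-symbol to XO XOO XO XOO XOO XO XOO XO XOO XOO XO XOO XOO XO XOO XO XOO XOO XO XOO XOO; joining the 21 pieces gives the next term.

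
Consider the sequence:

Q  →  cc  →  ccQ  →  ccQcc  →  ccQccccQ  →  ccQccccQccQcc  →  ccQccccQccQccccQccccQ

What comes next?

ccQccccQccQccccQccccQccQccccQccQcc

Each term (from the third on) is the previous term followed by the one before it: term 3 = cc·Q = ccQ.
The next term joins ccQccccQccQccccQccccQ and ccQccccQccQcc.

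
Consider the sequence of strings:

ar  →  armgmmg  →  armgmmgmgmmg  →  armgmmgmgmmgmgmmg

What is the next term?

armgmmgmgmmgmgmmgmgmmg

The strings grow by a fixed suffix mgmmg each time.
One more step from armgmmgmgmmgmgmmg gives the answer.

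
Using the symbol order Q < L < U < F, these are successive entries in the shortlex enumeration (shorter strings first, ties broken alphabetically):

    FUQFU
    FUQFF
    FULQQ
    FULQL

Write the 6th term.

Continuing the enumeration 2 steps past FULQL: FULQL → FULQU → (answer).

FULQF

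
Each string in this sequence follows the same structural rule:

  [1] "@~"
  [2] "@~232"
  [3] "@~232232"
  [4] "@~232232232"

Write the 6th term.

The strings grow by a fixed suffix 232 each time.
From @~232232232, 2 further steps: @~232232232 → @~232232232232 → (answer).

@~232232232232232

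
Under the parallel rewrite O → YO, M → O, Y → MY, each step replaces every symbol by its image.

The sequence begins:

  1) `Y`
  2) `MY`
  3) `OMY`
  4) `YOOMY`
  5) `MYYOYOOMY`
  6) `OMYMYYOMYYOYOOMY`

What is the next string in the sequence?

Replace each of the 16 characters of OMYMYYOMYYOYOOMY in place — YO O MY O MY MY YO O MY MY YO MY YO YO O MY — and concatenate.

YOOMYOMYMYYOOMYMYYOMYYOYOOMY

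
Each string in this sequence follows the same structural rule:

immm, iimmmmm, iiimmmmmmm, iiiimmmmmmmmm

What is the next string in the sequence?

Each string has the form i^{n} m^{2n+1} (n = 1, 2, …).
At n = 5 the blocks have lengths 5, 11.

iiiiimmmmmmmmmmm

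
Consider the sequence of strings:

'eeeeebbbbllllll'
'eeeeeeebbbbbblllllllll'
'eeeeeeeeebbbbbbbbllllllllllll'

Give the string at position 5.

eeeeeeeeeeeeebbbbbbbbbbbbllllllllllllllllll

Each string has the form e^{2n+1} b^{2n} l^{3n}, where the shown terms are n = 2, 3, 4.
Setting n = 6 gives 13, 12, 18 characters in each block.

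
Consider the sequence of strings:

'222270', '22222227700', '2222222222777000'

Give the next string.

Each string has the form 2^{3n+1} 7^{n} 0^{n} (n = 1, 2, …).
At n = 4 the blocks have lengths 13, 4, 4.

222222222222277770000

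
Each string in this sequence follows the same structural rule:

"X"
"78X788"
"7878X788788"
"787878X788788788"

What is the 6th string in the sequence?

7878787878X788788788788788

Each term wraps the previous one in 78 on the left and 788 on the right.
From 787878X788788788, 2 further steps: 787878X788788788 → 78787878X788788788788 → (answer).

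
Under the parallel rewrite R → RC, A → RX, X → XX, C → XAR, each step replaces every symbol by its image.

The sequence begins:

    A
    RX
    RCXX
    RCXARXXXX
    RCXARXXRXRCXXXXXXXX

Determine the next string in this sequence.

RCXARXXRXRCXXXXRCXXRCXARXXXXXXXXXXXXXXXX

Applying the rule to each of the 19 symbols of RCXARXXRXRCXXXXXXXX gives the pieces RC XAR XX RX RC XX XX RC XX RC XAR XX XX XX XX XX XX XX XX, which concatenate to the answer.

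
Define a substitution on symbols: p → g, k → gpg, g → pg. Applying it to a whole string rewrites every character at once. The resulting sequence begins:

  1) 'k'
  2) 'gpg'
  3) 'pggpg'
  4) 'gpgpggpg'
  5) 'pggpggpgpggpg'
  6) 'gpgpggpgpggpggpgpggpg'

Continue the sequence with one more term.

pggpggpgpggpggpgpggpgpggpggpgpggpg

Applying the rule to each of the 21 symbols of gpgpggpgpggpggpgpggpg gives the pieces pg g pg g pg pg g pg g pg pg g pg pg g pg g pg pg g pg, which concatenate to the answer.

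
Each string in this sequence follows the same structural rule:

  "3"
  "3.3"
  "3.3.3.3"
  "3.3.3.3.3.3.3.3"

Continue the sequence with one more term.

Each string is two copies of the previous one joined by '.'.
Doubling 3.3.3.3.3.3.3.3 with '.' between the halves:

3.3.3.3.3.3.3.3.3.3.3.3.3.3.3.3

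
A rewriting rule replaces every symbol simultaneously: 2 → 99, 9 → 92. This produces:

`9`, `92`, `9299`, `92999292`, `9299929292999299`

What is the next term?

92999292929992999299929292999292

Applying the rule to each of the 16 symbols of 9299929292999299 gives the pieces 92 99 92 92 92 99 92 99 92 99 92 92 92 99 92 92, which concatenate to the answer.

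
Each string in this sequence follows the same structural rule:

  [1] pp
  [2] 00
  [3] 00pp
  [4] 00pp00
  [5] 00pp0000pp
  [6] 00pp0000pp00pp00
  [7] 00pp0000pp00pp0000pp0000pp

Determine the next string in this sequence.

This is a Fibonacci-style word recurrence s(k) = s(k−1)·s(k−2): e.g. 00·pp = 00pp.
The next term joins 00pp0000pp00pp0000pp0000pp and 00pp0000pp00pp00.

00pp0000pp00pp0000pp0000pp00pp0000pp00pp00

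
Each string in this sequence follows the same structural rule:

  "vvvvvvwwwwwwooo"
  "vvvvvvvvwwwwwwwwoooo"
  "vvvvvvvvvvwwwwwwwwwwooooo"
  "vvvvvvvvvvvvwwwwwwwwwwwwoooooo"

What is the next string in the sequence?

vvvvvvvvvvvvvvwwwwwwwwwwwwwwooooooo

Term n consists of 2n+2 v's, followed by 2n+2 w's, followed by n+1 o's, where the shown terms are n = 2, 3, 4, 5.
At n = 6 the blocks have lengths 14, 14, 7.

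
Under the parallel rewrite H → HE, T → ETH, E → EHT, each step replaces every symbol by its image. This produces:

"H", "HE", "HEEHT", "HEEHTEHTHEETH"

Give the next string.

HEEHTEHTHEETHEHTHEETHHEEHTEHTETHHE

φ(HEEHTEHTHEETH) expands symbol-by-symbol to HE EHT EHT HE ETH EHT HE ETH HE EHT EHT ETH HE; joining the 13 pieces gives the next term.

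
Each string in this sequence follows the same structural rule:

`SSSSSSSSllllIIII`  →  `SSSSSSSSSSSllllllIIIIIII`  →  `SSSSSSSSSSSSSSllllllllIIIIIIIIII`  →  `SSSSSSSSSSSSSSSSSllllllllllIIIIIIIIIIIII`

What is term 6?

SSSSSSSSSSSSSSSSSSSSSSSllllllllllllllIIIIIIIIIIIIIIIIIII

Reading off run lengths: S runs 8, 11, 14, 17; l runs 4, 6, 8, 10; I runs 4, 7, 10, 13 — each is linear in n, where the shown terms are n = 2, 3, 4, 5.
For term 6, n = 7, so the run lengths are 23, 14, 19.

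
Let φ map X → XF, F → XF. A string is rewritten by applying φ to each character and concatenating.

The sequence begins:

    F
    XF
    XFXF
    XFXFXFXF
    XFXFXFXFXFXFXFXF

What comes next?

φ(XFXFXFXFXFXFXFXF) expands symbol-by-symbol to XF XF XF XF XF XF XF XF XF XF XF XF XF XF XF XF; joining the 16 pieces gives the next term.

XFXFXFXFXFXFXFXFXFXFXFXFXFXFXFXF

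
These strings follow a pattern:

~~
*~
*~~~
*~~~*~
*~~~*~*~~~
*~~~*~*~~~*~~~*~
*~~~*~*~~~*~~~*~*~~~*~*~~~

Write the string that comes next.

*~~~*~*~~~*~~~*~*~~~*~*~~~*~~~*~*~~~*~~~*~

From term 3 onward, concatenate the last term with the second-to-last: *~·~~ = *~~~, *~~~·*~ = *~~~*~, …
The next term joins *~~~*~*~~~*~~~*~*~~~*~*~~~ and *~~~*~*~~~*~~~*~.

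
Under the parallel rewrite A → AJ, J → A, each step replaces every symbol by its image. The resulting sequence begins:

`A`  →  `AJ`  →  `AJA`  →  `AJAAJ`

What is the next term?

AJAAJAJA

Apply φ to AJAAJ symbol by symbol: A→AJ, J→A, A→AJ, A→AJ, J→A; joined: AJ A AJ AJ A.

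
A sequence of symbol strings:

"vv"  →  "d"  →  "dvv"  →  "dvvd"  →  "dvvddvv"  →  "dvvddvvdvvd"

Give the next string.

Each term (from the third on) is the previous term followed by the one before it: term 3 = d·vv = dvv.
Continuing: dvvddvvdvvd · dvvddvv gives term 7.

dvvddvvdvvddvvddvv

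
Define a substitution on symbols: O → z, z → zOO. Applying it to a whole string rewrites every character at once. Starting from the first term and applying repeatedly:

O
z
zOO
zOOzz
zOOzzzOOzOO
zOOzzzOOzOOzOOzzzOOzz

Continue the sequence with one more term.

zOOzzzOOzOOzOOzzzOOzzzOOzzzOOzOOzOOzzzOOzOO

Replace each of the 21 characters of zOOzzzOOzOOzOOzzzOOzz in place — zOO z z zOO zOO zOO z z zOO z z zOO z z zOO zOO zOO z z zOO zOO — and concatenate.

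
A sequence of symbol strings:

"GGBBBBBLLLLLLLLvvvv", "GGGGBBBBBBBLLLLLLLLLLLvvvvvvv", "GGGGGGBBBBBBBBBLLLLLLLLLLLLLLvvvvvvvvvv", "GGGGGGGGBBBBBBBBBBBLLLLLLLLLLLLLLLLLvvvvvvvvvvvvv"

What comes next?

GGGGGGGGGGBBBBBBBBBBBBBLLLLLLLLLLLLLLLLLLLLvvvvvvvvvvvvvvvv

Term n consists of 2n-2 G's, followed by 2n+1 B's, followed by 3n+2 L's, followed by 3n-2 v's, where the shown terms are n = 2, 3, 4, 5.
At n = 6 the blocks have lengths 10, 13, 20, 16.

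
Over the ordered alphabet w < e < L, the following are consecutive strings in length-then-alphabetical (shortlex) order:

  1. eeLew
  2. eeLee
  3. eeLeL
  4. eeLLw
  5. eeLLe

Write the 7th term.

eLwww

Stepping forward 2 times from eeLLe: eeLLe → eeLLL, then the target.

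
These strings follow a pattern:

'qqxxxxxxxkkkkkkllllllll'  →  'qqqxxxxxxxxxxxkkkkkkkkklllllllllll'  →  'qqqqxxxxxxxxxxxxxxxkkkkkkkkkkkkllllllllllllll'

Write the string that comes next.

qqqqqxxxxxxxxxxxxxxxxxxxkkkkkkkkkkkkkkklllllllllllllllll

The n-th term is n q's then 4n-1 x's then 3n k's then 3n+2 l's, where the shown terms are n = 2, 3, 4.
For the next term, n = 5, so the run lengths are 5, 19, 15, 17.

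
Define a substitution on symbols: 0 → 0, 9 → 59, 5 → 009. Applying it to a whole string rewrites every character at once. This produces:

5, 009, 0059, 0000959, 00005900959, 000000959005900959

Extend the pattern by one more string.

Replace each of the 18 characters of 000000959005900959 in place — 0 0 0 0 0 0 59 009 59 0 0 009 59 0 0 59 009 59 — and concatenate.

00000059009590000959005900959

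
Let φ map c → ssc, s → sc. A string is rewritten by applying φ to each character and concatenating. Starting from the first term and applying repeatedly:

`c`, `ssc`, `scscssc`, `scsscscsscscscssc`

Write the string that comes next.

Rewriting the 17 symbols of scsscscsscscscssc one by one yields sc ssc sc sc ssc sc ssc sc sc ssc sc ssc sc ssc sc sc ssc; concatenated:

scsscscscsscscsscscscsscscsscscsscscscssc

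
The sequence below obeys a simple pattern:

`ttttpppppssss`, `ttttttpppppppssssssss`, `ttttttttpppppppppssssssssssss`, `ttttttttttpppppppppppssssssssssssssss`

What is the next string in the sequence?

ttttttttttttpppppppppppppssssssssssssssssssss

Reading off run lengths: t runs 4, 6, 8, 10; p runs 5, 7, 9, 11; s runs 4, 8, 12, 16 — each is linear in n (n = 1, 2, …).
Setting n = 5 gives 12, 13, 20 characters in each block.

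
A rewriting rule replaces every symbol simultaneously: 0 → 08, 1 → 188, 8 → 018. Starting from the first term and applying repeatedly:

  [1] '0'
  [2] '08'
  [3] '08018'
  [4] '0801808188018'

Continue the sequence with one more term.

Rewriting the 13 symbols of 0801808188018 one by one yields 08 018 08 188 018 08 018 188 018 018 08 188 018; concatenated:

08018081880180801818801801808188018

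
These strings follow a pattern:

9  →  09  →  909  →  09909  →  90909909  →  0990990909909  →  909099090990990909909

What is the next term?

0990990909909909099090990990909909

From term 3 onward, concatenate the second-to-last term with the last: 9·09 = 909, 09·909 = 09909, …
The next term joins 0990990909909 and 909099090990990909909.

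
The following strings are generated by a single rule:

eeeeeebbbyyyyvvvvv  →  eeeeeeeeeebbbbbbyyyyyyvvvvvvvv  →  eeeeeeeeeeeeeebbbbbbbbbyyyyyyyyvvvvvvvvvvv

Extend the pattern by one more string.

eeeeeeeeeeeeeeeeeebbbbbbbbbbbbyyyyyyyyyyvvvvvvvvvvvvvv

Each string has the form e^{4n+2} b^{3n} y^{2n+2} v^{3n+2} (n = 1, 2, …).
For the next term, n = 4, so the run lengths are 18, 12, 10, 14.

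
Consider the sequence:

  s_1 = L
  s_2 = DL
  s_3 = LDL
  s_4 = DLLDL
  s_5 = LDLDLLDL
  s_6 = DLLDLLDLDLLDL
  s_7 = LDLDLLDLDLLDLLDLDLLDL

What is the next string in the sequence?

From term 3 onward, concatenate the second-to-last term with the last: L·DL = LDL, DL·LDL = DLLDL, …
The next term joins DLLDLLDLDLLDL and LDLDLLDLDLLDLLDLDLLDL.

DLLDLLDLDLLDLLDLDLLDLDLLDLLDLDLLDL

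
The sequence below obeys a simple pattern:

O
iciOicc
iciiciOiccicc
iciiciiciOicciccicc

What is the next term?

iciiciiciiciOiccicciccicc

Every step adds ici to the front and icc to the end of the previous string.
One more step from iciiciiciOicciccicc gives the answer.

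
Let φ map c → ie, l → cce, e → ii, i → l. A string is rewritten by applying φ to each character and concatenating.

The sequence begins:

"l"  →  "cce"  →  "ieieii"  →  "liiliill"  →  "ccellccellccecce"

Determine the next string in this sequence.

Applying the rule to each of the 16 symbols of ccellccellccecce gives the pieces ie ie ii cce cce ie ie ii cce cce ie ie ii ie ie ii, which concatenate to the answer.

ieieiiccecceieieiiccecceieieiiieieii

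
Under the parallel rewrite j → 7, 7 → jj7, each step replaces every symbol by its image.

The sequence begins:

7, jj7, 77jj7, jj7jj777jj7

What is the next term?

77jj777jj7jj7jj777jj7

Expanding jj7jj777jj7: j→7, j→7, 7→jj7, j→7, j→7, 7→jj7, 7→jj7, 7→jj7, j→7, j→7, 7→jj7. Concatenated: 7 7 jj7 7 7 jj7 jj7 jj7 7 7 jj7.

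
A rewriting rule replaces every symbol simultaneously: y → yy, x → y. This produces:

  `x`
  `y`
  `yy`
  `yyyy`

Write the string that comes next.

yyyyyyyy

Apply φ to yyyy symbol by symbol: y→yy, y→yy, y→yy, y→yy; joined: yy yy yy yy.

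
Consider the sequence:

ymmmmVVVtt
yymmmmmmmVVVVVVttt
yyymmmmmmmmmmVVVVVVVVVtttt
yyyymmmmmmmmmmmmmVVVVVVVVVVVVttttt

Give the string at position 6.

yyyyyymmmmmmmmmmmmmmmmmmmVVVVVVVVVVVVVVVVVVttttttt

The n-th term is n y's then 3n+1 m's then 3n V's then n+1 t's (n = 1, 2, …).
At n = 6 the blocks have lengths 6, 19, 18, 7.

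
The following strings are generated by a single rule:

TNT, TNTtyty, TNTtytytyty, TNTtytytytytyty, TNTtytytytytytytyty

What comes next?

Every step adds tyty to the end: s(k+1) = s(k)·tyty.
Applying this once more to TNTtytytytytytytyty:

TNTtytytytytytytytytyty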